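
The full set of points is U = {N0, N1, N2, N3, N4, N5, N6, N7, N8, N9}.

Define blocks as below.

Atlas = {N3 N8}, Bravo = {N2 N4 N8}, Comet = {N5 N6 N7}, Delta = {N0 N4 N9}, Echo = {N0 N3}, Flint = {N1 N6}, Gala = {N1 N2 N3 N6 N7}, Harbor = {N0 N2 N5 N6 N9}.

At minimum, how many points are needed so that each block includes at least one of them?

3

The 3 points {N3, N4, N6} hit every block.
The blocks Atlas, Comet, Delta are pairwise disjoint, so any hitting set needs a separate point for each — at least 3. Hence 3 is optimal.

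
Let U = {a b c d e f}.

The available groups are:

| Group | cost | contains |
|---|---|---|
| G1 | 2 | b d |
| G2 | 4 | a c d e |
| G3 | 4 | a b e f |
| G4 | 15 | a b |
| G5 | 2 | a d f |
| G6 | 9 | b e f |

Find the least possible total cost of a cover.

G2, G3 together cover every element (G2 ∪ G3 = {a, b, c, d, e, f}); total cost 4 + 4 = 8.
No covering selection has total cost below 8.

8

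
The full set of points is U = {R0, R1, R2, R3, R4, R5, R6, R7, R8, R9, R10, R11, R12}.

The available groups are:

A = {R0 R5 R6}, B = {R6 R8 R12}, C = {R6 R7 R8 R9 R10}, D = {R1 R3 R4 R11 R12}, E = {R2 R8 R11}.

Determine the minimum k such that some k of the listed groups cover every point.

A and C and D and E together: A ∪ C ∪ D ∪ E = {R0, R1, R2, R3, R4, R5, R6, R7, R8, R9, R10, R11, R12} — every point is covered.
Only E contains R2, so E is forced; the remaining 10 points need at least 3 more groups (each remaining group adds at most 4) — so at least 4 groups are needed, and 4 is optimal.

4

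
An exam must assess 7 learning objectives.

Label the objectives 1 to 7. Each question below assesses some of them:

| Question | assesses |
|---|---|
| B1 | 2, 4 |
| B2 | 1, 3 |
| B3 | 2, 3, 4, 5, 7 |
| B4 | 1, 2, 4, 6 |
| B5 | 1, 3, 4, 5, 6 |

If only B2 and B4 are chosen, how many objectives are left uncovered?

Union of B2, B4 = {1, 2, 3, 4, 6}.
Not covered: 5, 7 — 2 objectives.

2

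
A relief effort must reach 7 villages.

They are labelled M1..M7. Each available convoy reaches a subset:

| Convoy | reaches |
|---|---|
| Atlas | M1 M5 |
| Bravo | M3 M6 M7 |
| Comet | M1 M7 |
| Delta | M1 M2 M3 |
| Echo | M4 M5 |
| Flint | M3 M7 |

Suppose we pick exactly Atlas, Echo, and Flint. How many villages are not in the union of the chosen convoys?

2

Union of Atlas, Echo, Flint = {M1, M3, M4, M5, M7}.
Not covered: M2, M6 — 2 villages.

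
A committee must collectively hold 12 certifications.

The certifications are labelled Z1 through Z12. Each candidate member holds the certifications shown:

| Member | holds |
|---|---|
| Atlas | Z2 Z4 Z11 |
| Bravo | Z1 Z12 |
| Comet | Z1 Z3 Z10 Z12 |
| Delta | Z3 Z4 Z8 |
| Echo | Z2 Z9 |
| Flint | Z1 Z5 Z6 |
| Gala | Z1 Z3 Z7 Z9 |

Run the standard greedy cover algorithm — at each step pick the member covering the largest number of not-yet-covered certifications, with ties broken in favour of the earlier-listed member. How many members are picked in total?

Greedy: pick Comet (covers 4 new) → pick Atlas (covers 3 new) → pick Flint (covers 2 new) → pick Gala (covers 2 new) → pick Delta (covers 1 new). Total picks: 5.

5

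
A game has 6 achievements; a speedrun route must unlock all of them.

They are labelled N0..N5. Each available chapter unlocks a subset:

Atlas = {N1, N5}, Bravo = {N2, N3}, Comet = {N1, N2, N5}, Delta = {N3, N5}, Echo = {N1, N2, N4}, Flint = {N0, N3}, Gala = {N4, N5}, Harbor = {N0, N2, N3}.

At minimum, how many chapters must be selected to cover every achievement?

Atlas and Echo and Harbor together: Atlas ∪ Echo ∪ Harbor = {N0, N1, N2, N3, N4, N5} — every achievement is covered.
No 2 of the 8 chapters cover everything (all 28 combinations miss at least one achievement), so 3 is optimal.

3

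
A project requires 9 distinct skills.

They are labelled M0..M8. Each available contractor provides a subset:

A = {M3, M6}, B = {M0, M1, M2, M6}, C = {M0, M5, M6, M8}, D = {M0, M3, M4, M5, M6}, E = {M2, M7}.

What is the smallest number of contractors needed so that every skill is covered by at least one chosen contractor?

B and C and D and E together: B ∪ C ∪ D ∪ E = {M0, M1, M2, M3, M4, M5, M6, M7, M8} — every skill is covered.
Only C contains M8, so C is forced; the remaining 5 skills need at least 3 more contractors (each remaining contractor adds at most 2) — so at least 4 contractors are needed, and 4 is optimal.

4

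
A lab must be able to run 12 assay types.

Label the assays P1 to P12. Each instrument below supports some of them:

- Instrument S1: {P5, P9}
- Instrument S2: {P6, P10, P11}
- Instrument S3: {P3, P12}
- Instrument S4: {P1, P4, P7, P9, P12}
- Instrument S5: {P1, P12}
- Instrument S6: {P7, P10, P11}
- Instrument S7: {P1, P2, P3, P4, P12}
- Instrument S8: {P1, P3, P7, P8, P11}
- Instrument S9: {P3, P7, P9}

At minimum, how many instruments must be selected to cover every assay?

Take {S1, S2, S7, S8}. Their union is {P1, P2, P3, P4, P5, P6, P7, P8, P9, P10, P11, P12}, which is all 12 assays.
Only S7 contains P2, so S7 is forced; the remaining 7 assays need at least 3 more instruments (each remaining instrument adds at most 3) — so at least 4 instruments are needed, and 4 is optimal.

4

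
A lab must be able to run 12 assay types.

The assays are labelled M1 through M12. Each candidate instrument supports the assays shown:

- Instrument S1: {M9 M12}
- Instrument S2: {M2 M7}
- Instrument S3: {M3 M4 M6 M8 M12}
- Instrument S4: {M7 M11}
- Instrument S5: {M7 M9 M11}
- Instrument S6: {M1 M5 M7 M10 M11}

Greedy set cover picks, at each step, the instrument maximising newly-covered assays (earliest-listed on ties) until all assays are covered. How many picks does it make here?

4

Greedy: pick S3 (covers 5 new) → pick S6 (covers 5 new) → pick S1 (covers 1 new) → pick S2 (covers 1 new). Total picks: 4.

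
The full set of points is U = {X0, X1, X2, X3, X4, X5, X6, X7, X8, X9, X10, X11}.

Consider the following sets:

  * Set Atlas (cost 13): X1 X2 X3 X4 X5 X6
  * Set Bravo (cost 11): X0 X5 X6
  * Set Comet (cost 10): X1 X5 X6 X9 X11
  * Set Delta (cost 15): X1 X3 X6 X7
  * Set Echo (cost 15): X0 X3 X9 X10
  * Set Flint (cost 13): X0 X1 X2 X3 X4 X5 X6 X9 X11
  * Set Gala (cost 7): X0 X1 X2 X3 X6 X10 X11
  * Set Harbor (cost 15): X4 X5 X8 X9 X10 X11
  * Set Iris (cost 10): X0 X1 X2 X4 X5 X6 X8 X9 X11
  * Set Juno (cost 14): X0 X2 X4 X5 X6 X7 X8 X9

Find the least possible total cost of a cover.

Gala, Juno together cover every point (Gala ∪ Juno = {X0, X1, X2, X3, X4, X5, X6, X7, X8, X9, X10, X11}); total cost 7 + 14 = 21.
The greedy pick Gala, Iris, Juno costs 31; no covering selection beats 21.

21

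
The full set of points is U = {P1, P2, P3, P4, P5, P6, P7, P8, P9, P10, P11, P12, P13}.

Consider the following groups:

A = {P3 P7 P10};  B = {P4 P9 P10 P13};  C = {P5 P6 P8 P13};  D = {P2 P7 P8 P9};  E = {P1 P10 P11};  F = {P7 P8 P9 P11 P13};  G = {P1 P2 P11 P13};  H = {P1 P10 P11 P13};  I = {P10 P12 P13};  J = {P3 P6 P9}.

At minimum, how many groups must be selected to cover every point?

5

Take {A, B, C, G, I}. Their union is {P1, P2, P3, P4, P5, P6, P7, P8, P9, P10, P11, P12, P13}, which is all 13 points.
No 4 of the 10 groups cover everything (all 210 combinations miss at least one point), so 5 is optimal.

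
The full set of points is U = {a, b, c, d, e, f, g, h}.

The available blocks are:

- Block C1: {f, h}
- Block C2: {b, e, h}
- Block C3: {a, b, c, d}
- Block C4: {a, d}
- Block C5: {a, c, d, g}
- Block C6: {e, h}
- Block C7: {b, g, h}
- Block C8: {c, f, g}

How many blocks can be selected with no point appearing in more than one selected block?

3

C4, C6, C8 are pairwise disjoint (C4={a,d}; C6={e,h}; C8={c,f,g}).
Every remaining block overlaps one of these, and no 4 of the listed blocks are pairwise disjoint, so 3 is the maximum.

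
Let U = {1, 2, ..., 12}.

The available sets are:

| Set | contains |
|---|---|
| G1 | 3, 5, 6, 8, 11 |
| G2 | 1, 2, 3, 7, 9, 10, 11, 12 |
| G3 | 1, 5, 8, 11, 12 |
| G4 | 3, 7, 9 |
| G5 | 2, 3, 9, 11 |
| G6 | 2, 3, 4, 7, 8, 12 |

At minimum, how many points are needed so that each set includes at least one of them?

2

H = {1, 3} meets every set (each contains at least one member of H), and |H| = 2.
The sets G3, G4 are pairwise disjoint, so any hitting set needs a separate point for each — at least 2. Hence 2 is optimal.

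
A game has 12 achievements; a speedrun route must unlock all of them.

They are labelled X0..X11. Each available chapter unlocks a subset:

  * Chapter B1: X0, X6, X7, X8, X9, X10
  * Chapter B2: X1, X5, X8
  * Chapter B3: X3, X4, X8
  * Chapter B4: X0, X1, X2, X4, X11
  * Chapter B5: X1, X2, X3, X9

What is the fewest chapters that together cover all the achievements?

4

Take {B1, B2, B4, B5}. Their union is {X0, X1, X2, X3, X4, X5, X6, X7, X8, X9, X10, X11}, which is all 12 achievements.
No 3 of the 5 chapters cover everything (all 10 combinations miss at least one achievement), so 4 is optimal.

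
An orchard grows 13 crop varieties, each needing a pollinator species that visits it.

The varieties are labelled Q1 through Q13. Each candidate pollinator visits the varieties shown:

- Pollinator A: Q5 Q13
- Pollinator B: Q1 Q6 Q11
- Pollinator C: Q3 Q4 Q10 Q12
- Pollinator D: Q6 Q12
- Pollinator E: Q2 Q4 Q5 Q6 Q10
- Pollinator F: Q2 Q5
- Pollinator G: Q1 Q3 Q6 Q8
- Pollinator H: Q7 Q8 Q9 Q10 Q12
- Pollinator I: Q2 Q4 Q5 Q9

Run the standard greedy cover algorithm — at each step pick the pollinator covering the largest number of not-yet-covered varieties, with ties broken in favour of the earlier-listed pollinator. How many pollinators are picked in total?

Greedy: pick E (covers 5 new) → pick H (covers 4 new) → pick B (covers 2 new) → pick A (covers 1 new) → pick C (covers 1 new). Total picks: 5.

5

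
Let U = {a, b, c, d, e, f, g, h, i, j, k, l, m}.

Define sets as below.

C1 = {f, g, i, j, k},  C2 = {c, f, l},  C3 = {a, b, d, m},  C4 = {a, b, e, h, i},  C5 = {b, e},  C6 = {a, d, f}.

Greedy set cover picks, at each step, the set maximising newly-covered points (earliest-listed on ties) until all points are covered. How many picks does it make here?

4

Greedy: pick C1 (covers 5 new) → pick C3 (covers 4 new) → pick C2 (covers 2 new) → pick C4 (covers 2 new). Total picks: 4.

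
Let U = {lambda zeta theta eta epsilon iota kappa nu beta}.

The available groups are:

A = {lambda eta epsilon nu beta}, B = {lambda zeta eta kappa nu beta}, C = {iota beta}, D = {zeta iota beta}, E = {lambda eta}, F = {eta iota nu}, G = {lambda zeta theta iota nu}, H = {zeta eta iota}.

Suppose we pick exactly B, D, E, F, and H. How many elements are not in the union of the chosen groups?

2

Union of B, D, E, F, H = {lambda, zeta, eta, iota, kappa, nu, beta}.
Not covered: theta, epsilon — 2 elements.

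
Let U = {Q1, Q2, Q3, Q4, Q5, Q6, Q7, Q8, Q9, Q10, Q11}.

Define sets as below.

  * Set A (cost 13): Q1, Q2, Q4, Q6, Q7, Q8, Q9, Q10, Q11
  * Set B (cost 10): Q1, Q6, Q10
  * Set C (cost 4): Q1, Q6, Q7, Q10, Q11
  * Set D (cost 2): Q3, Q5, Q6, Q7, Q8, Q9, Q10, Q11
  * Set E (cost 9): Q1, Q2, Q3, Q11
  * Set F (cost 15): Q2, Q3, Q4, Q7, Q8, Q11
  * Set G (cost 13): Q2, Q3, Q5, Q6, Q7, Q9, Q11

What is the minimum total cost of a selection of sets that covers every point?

A, D together cover every point (A ∪ D = {Q1, Q2, Q3, Q4, Q5, Q6, Q7, Q8, Q9, Q10, Q11}); total cost 13 + 2 = 15.
The greedy pick D, C, A costs 19; no covering selection beats 15.

15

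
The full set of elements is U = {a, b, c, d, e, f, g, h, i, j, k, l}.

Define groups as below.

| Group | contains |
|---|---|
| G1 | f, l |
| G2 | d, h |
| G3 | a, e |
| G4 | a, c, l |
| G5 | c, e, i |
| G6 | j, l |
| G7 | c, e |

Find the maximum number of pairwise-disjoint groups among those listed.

3

G2, G5, G6 are pairwise disjoint (G2={d,h}; G5={c,e,i}; G6={j,l}).
Every remaining group overlaps one of these, and no 4 of the listed groups are pairwise disjoint, so 3 is the maximum.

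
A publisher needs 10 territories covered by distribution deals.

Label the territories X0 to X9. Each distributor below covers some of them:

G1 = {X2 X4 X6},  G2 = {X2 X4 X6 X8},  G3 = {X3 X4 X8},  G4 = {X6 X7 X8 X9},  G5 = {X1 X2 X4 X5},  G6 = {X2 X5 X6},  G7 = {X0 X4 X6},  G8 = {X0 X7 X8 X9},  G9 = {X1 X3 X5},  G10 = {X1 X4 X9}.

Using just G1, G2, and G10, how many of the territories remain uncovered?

Union of G1, G2, G10 = {X1, X2, X4, X6, X8, X9}.
Not covered: X0, X3, X5, X7 — 4 territories.

4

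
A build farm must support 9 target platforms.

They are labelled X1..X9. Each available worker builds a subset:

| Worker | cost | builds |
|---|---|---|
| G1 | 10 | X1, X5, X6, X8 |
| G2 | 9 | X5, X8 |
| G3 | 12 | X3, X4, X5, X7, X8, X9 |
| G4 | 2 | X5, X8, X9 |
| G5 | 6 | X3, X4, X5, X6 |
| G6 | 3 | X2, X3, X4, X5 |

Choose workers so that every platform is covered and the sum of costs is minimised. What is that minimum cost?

G1, G3, G6 together cover every platform (G1 ∪ G3 ∪ G6 = {X1, X2, X3, X4, X5, X6, X7, X8, X9}); total cost 10 + 12 + 3 = 25.
The greedy pick G4, G6, G1, G3 costs 27; no covering selection beats 25.

25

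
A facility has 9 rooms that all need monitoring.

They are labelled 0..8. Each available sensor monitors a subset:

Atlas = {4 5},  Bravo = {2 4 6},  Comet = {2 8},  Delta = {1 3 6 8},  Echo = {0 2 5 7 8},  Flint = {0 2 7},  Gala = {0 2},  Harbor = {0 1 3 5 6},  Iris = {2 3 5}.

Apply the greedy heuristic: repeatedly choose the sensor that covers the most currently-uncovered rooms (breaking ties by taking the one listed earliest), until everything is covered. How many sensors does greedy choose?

3

Greedy: pick Echo (covers 5 new) → pick Delta (covers 3 new) → pick Atlas (covers 1 new). Total picks: 3.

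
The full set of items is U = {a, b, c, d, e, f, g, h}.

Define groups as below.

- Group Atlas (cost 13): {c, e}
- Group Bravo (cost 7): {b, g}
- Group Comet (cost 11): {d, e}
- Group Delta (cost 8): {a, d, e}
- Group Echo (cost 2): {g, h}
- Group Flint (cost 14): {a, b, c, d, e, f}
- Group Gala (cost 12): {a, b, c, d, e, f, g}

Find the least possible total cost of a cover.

14

Echo, Gala together cover every item (Echo ∪ Gala = {a, b, c, d, e, f, g, h}); total cost 2 + 12 = 14.
No covering selection has total cost below 14.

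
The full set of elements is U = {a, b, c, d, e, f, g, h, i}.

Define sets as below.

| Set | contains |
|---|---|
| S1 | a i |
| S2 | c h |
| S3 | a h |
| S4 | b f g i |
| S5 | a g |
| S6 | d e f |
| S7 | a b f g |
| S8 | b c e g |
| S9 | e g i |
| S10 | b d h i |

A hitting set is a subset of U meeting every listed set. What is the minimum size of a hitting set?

T = {a, d, g, h} meets every set (each contains at least one member of T), and |T| = 4.
No choice of 3 elements meets every set, so 4 is the minimum.

4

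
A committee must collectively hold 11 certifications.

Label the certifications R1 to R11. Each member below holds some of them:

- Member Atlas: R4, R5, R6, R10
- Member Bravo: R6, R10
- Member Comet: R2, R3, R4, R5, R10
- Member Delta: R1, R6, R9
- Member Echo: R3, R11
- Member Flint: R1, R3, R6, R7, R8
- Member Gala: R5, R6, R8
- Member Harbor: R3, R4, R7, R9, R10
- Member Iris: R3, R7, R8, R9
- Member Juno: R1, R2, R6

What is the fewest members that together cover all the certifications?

Take {Comet, Echo, Flint, Iris}. Their union is {R1, R2, R3, R4, R5, R6, R7, R8, R9, R10, R11}, which is all 11 certifications.
Only Echo contains R11, so Echo is forced; the remaining 9 certifications need at least 3 more members (each remaining member adds at most 4) — so at least 4 members are needed, and 4 is optimal.

4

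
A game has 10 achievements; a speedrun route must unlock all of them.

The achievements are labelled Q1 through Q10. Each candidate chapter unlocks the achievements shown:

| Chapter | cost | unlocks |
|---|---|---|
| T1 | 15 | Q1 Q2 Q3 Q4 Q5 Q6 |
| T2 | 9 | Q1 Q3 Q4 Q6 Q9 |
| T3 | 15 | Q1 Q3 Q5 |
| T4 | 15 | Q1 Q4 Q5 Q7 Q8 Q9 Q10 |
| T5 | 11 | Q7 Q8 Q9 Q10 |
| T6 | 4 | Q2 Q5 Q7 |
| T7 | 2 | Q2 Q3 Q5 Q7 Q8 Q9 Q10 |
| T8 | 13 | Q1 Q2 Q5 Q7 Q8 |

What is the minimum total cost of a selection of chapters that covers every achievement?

11

T2, T7 together cover every achievement (T2 ∪ T7 = {Q1, Q2, Q3, Q4, Q5, Q6, Q7, Q8, Q9, Q10}); total cost 9 + 2 = 11.
No covering selection has total cost below 11.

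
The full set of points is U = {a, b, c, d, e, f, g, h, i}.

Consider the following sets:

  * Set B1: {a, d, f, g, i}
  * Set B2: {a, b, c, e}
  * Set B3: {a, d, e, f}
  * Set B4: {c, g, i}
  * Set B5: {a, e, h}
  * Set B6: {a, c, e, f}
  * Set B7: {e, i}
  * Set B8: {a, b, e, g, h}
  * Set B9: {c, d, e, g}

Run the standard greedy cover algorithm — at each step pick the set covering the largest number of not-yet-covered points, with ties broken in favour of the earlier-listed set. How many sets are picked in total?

3

Greedy: pick B1 (covers 5 new) → pick B2 (covers 3 new) → pick B5 (covers 1 new). Total picks: 3.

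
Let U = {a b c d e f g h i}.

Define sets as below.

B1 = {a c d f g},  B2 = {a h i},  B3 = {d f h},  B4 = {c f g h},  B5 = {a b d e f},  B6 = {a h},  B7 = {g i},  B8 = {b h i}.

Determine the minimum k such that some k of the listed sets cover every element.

B4 and B5 and B7 together: B4 ∪ B5 ∪ B7 = {a, b, c, d, e, f, g, h, i} — every element is covered.
Only B5 contains e, so B5 is forced; the remaining 4 elements need at least 2 more sets (each remaining set adds at most 3) — so at least 3 sets are needed, and 3 is optimal.

3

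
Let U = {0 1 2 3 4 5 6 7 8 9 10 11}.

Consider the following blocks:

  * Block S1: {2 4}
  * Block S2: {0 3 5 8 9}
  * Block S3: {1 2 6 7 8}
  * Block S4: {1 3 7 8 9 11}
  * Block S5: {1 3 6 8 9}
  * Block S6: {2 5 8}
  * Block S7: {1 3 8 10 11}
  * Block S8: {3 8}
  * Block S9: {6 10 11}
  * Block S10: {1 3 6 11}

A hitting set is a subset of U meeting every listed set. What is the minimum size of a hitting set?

3

The 3 elements {4, 8, 11} hit every block.
The blocks S1, S8, S9 are pairwise disjoint, so any hitting set needs a separate element for each — at least 3. Hence 3 is optimal.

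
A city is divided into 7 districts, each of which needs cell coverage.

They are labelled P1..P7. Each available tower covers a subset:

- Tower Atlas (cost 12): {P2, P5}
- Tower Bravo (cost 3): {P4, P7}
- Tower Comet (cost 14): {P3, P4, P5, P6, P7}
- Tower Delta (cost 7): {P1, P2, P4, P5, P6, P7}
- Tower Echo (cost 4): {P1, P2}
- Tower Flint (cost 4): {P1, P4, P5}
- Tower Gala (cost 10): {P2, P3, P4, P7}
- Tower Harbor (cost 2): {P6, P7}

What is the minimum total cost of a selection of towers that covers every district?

16

Flint, Gala, Harbor together cover every district (Flint ∪ Gala ∪ Harbor = {P1, P2, P3, P4, P5, P6, P7}); total cost 4 + 10 + 2 = 16.
The greedy pick Harbor, Flint, Echo, Gala costs 20; no covering selection beats 16.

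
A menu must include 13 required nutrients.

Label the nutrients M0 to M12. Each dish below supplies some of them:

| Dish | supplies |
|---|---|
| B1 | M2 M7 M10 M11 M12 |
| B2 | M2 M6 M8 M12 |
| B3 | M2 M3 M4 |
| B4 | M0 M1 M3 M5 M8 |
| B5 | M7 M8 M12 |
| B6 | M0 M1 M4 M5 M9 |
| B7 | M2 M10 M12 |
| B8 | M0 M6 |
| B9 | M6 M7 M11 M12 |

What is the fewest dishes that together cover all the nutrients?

B1 and B4 and B6 and B9 together: B1 ∪ B4 ∪ B6 ∪ B9 = {M0, M1, M2, M3, M4, M5, M6, M7, M8, M9, M10, M11, M12} — every nutrient is covered.
No 3 of the 9 dishes cover everything (all 84 combinations miss at least one nutrient), so 4 is optimal.

4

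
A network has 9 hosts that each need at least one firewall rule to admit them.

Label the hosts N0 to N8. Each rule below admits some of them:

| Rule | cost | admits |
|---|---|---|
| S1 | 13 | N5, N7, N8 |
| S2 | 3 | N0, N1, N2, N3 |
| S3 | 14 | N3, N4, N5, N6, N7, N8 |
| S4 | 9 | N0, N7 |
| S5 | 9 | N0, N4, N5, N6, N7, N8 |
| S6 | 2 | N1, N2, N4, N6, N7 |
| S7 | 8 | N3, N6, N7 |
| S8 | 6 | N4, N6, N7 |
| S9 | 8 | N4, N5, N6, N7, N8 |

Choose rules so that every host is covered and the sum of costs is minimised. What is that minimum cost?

11

S2, S9 together cover every host (S2 ∪ S9 = {N0, N1, N2, N3, N4, N5, N6, N7, N8}); total cost 3 + 8 = 11.
The greedy pick S6, S2, S9 costs 13; no covering selection beats 11.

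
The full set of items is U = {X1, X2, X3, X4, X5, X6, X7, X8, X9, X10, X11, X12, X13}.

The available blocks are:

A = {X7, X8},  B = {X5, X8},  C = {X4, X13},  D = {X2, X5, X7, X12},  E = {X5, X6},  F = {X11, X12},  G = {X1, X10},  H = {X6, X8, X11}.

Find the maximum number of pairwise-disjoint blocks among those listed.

5

A, C, E, F, G are pairwise disjoint (A={X7,X8}; C={X4,X13}; E={X5,X6}; F={X11,X12}; G={X1,X10}).
Every remaining block overlaps one of these, and no 6 of the listed blocks are pairwise disjoint, so 5 is the maximum.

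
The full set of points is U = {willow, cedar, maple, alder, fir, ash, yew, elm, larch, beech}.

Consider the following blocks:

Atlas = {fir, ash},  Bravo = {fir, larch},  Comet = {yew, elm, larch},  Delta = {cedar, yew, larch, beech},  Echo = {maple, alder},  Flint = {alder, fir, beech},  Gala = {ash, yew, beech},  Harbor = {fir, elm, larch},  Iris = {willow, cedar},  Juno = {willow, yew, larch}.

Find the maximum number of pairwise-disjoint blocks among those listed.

Bravo, Echo, Gala, Iris are pairwise disjoint (Bravo={fir,larch}; Echo={maple,alder}; Gala={ash,yew,beech}; Iris={willow,cedar}).
Every remaining block overlaps one of these, and no 5 of the listed blocks are pairwise disjoint, so 4 is the maximum.

4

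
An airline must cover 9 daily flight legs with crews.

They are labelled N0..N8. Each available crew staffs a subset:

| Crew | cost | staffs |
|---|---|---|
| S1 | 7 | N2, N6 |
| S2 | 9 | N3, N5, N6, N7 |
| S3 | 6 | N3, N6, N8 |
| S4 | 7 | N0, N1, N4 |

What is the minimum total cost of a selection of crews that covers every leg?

S1, S2, S3, S4 together cover every leg (S1 ∪ S2 ∪ S3 ∪ S4 = {N0, N1, N2, N3, N4, N5, N6, N7, N8}); total cost 7 + 9 + 6 + 7 = 29.
No covering selection has total cost below 29.

29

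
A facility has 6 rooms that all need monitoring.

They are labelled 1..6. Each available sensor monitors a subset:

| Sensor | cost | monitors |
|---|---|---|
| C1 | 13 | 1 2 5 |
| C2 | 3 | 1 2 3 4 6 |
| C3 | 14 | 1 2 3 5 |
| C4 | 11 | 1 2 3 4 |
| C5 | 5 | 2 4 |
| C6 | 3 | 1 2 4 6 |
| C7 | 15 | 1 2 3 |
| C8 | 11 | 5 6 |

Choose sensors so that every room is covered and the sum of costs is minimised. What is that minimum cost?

C2, C8 together cover every room (C2 ∪ C8 = {1, 2, 3, 4, 5, 6}); total cost 3 + 11 = 14.
No covering selection has total cost below 14.

14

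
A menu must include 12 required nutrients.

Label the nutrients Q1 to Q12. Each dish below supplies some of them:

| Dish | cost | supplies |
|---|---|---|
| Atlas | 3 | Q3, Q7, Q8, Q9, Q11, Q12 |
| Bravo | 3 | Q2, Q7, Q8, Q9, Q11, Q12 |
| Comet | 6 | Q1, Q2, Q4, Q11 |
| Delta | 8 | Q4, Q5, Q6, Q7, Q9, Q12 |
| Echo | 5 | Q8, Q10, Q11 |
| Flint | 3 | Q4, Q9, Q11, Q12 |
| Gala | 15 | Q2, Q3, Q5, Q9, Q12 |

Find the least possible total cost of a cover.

Atlas, Comet, Delta, Echo together cover every nutrient (Atlas ∪ Comet ∪ Delta ∪ Echo = {Q1, Q2, Q3, Q4, Q5, Q6, Q7, Q8, Q9, Q10, Q11, Q12}); total cost 3 + 6 + 8 + 5 = 22.
No covering selection has total cost below 22.

22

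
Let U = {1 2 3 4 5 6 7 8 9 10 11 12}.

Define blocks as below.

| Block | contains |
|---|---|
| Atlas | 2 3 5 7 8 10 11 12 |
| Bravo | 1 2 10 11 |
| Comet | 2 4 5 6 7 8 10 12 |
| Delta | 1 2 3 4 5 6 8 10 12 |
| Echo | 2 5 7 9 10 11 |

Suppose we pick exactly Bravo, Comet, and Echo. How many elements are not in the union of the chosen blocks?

Union of Bravo, Comet, Echo = {1, 2, 4, 5, 6, 7, 8, 9, 10, 11, 12}.
Not covered: 3 — 1 element.

1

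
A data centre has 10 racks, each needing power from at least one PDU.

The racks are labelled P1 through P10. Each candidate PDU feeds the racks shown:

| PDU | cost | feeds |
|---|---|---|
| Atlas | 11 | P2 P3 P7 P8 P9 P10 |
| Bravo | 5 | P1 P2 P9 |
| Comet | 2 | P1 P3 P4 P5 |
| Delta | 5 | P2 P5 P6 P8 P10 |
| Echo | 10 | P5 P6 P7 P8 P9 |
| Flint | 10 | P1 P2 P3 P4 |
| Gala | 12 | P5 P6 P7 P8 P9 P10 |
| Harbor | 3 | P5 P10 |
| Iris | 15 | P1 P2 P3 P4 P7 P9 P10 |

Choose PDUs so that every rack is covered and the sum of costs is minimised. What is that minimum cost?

Comet, Delta, Echo together cover every rack (Comet ∪ Delta ∪ Echo = {P1, P2, P3, P4, P5, P6, P7, P8, P9, P10}); total cost 2 + 5 + 10 = 17.
The greedy pick Comet, Delta, Bravo, Echo costs 22; no covering selection beats 17.

17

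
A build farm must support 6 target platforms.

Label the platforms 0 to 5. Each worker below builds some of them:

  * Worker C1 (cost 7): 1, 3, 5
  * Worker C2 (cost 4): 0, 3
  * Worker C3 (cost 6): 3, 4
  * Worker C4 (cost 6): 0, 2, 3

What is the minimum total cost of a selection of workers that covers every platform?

19

C1, C3, C4 together cover every platform (C1 ∪ C3 ∪ C4 = {0, 1, 2, 3, 4, 5}); total cost 7 + 6 + 6 = 19.
The greedy pick C2, C1, C3, C4 costs 23; no covering selection beats 19.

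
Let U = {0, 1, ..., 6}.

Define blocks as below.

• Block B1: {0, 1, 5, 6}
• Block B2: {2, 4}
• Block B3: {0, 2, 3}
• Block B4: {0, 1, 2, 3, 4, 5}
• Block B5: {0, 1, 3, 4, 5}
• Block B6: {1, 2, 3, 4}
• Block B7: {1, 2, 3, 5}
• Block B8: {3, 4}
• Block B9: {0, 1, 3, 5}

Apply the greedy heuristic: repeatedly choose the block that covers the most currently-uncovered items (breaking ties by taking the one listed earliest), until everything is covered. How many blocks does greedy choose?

Greedy: pick B4 (covers 6 new) → pick B1 (covers 1 new). Total picks: 2.

2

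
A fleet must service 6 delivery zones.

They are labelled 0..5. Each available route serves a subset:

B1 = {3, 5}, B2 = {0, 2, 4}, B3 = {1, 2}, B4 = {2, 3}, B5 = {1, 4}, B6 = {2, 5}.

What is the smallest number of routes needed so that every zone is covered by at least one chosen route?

Take {B1, B2, B3}. Their union is {0, 1, 2, 3, 4, 5}, which is all 6 zones.
Only B2 contains 0, so B2 is forced; the remaining 3 zones need at least 2 more routes (each remaining route adds at most 2) — so at least 3 routes are needed, and 3 is optimal.

3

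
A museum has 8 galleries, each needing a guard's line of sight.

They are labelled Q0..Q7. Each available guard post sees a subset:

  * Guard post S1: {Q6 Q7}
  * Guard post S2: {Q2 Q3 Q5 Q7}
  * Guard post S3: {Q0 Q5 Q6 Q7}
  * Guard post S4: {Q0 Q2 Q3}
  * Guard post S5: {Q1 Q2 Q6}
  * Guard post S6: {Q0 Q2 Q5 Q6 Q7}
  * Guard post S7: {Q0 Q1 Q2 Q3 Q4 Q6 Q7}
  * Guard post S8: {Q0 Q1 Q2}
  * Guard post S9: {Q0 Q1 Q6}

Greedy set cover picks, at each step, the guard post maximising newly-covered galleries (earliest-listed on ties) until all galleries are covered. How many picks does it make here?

2

Greedy: pick S7 (covers 7 new) → pick S2 (covers 1 new). Total picks: 2.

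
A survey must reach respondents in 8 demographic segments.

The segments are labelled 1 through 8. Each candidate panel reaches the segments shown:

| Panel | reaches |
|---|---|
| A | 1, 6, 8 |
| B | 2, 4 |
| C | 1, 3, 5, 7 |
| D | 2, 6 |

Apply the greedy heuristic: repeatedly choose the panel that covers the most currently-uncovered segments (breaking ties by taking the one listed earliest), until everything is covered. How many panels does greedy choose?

Greedy: pick C (covers 4 new) → pick A (covers 2 new) → pick B (covers 2 new). Total picks: 3.

3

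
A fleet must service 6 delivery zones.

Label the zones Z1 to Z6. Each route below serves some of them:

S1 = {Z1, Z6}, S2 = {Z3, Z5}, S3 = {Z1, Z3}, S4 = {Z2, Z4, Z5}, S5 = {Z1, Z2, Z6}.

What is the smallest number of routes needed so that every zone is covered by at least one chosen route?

3

Take {S1, S2, S4}. Their union is {Z1, Z2, Z3, Z4, Z5, Z6}, which is all 6 zones.
Only S4 contains Z4, so S4 is forced; the remaining 3 zones need at least 2 more routes (each remaining route adds at most 2) — so at least 3 routes are needed, and 3 is optimal.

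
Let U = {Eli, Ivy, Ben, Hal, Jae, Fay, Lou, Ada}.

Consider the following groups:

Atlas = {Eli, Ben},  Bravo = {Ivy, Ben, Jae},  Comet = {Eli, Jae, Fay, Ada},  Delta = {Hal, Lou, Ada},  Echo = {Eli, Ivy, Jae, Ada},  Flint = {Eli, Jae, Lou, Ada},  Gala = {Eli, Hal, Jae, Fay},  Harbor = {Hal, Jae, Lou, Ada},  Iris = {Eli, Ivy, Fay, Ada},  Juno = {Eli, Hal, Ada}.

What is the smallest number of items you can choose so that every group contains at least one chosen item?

3

H = {Eli, Jae, Ada} meets every group (each contains at least one member of H), and |H| = 3.
No choice of 2 items meets every group, so 3 is the minimum.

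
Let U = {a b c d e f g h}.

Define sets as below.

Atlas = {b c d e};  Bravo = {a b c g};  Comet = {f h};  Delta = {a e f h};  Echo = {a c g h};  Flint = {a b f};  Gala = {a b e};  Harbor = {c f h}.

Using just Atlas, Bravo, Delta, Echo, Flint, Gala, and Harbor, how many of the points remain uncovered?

0

Union of Atlas, Bravo, Delta, Echo, Flint, Gala, Harbor = {a, b, c, d, e, f, g, h} — that's every point, so 0 are uncovered.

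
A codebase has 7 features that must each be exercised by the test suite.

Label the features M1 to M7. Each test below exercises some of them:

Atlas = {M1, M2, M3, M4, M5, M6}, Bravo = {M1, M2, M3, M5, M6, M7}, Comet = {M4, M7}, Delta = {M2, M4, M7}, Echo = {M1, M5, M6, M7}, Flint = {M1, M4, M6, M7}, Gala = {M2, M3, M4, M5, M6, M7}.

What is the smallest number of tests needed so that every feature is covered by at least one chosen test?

Bravo and Gala together: Bravo ∪ Gala = {M1, M2, M3, M4, M5, M6, M7} — every feature is covered.
No single test has all 7 features (the largest, Atlas, has 6), so 2 is optimal.

2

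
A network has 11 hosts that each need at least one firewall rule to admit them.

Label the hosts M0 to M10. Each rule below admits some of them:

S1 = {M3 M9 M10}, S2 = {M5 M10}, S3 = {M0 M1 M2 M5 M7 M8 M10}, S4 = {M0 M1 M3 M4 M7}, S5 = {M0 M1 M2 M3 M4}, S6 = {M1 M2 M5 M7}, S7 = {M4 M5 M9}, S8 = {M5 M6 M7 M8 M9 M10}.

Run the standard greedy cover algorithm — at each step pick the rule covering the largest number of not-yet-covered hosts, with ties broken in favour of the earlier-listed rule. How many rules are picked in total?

Greedy: pick S3 (covers 7 new) → pick S1 (covers 2 new) → pick S4 (covers 1 new) → pick S8 (covers 1 new). Total picks: 4.
(The true minimum cover uses only 2 rules, so greedy is not optimal here.)

4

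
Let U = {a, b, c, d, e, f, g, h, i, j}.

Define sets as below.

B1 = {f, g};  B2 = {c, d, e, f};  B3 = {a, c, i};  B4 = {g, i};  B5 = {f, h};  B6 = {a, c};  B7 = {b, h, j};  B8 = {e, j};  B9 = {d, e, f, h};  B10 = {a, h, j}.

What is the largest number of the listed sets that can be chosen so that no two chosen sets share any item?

B4, B5, B6, B8 are pairwise disjoint (B4={g,i}; B5={f,h}; B6={a,c}; B8={e,j}).
Every remaining set overlaps one of these, and no 5 of the listed sets are pairwise disjoint, so 4 is the maximum.

4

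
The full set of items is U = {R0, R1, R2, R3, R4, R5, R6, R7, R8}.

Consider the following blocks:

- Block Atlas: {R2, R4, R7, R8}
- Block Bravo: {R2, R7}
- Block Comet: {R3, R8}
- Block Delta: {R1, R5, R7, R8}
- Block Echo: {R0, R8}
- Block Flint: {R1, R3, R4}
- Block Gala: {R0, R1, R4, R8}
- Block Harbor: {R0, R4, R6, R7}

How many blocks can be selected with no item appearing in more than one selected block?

3

Bravo, Echo, Flint are pairwise disjoint (Bravo={R2,R7}; Echo={R0,R8}; Flint={R1,R3,R4}).
Every remaining block overlaps one of these, and no 4 of the listed blocks are pairwise disjoint, so 3 is the maximum.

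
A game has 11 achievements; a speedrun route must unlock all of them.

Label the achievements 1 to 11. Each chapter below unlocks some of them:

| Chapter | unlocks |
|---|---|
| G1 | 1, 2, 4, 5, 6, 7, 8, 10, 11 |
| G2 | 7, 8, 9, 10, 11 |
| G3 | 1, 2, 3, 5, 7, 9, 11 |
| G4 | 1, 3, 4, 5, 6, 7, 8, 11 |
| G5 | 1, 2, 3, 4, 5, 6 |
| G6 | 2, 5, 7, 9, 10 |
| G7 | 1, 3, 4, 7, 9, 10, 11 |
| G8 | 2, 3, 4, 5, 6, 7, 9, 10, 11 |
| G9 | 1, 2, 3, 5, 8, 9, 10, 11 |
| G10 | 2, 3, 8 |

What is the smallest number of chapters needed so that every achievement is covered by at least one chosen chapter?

Take {G1, G8}. Their union is {1, 2, 3, 4, 5, 6, 7, 8, 9, 10, 11}, which is all 11 achievements.
No single chapter has all 11 achievements (the largest, G1, has 9), so 2 is optimal.

2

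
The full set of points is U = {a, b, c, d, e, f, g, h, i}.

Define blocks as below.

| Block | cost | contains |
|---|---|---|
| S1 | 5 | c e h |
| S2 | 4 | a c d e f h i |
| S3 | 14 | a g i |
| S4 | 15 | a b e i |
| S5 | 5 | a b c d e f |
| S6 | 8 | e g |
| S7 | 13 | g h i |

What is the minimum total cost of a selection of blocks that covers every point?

S2, S5, S6 together cover every point (S2 ∪ S5 ∪ S6 = {a, b, c, d, e, f, g, h, i}); total cost 4 + 5 + 8 = 17.
No covering selection has total cost below 17.

17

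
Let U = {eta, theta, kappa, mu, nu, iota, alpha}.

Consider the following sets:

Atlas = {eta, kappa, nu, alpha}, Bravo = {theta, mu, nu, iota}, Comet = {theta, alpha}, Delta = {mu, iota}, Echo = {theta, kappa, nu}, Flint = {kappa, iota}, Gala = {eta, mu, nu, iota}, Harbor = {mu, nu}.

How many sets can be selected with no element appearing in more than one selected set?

Comet, Flint, Harbor are pairwise disjoint (Comet={theta,alpha}; Flint={kappa,iota}; Harbor={mu,nu}).
Every remaining set overlaps one of these, and no 4 of the listed sets are pairwise disjoint, so 3 is the maximum.

3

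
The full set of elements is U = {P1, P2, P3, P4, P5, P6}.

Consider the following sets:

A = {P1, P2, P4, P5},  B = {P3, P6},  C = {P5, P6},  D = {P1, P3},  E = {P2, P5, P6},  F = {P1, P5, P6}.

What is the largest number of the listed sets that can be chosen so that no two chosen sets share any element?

C, D are pairwise disjoint (C={P5,P6}; D={P1,P3}).
Every remaining set overlaps one of these, and no 3 of the listed sets are pairwise disjoint, so 2 is the maximum.

2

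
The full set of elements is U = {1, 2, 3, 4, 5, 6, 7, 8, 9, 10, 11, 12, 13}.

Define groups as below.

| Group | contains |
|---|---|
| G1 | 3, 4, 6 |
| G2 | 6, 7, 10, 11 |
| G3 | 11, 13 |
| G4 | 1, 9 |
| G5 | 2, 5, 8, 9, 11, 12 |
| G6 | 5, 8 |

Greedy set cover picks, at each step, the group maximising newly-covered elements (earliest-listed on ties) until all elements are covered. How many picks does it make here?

Greedy: pick G5 (covers 6 new) → pick G1 (covers 3 new) → pick G2 (covers 2 new) → pick G3 (covers 1 new) → pick G4 (covers 1 new). Total picks: 5.

5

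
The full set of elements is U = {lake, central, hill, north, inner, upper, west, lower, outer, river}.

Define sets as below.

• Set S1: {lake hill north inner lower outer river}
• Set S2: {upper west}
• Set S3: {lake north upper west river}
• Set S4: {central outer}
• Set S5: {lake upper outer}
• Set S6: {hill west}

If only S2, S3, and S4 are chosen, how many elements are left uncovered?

3

Union of S2, S3, S4 = {lake, central, north, upper, west, outer, river}.
Not covered: hill, inner, lower — 3 elements.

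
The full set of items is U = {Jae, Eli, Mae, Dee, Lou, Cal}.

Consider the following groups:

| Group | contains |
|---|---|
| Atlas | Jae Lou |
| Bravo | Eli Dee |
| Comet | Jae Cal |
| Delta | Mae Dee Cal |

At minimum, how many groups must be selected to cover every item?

Take {Atlas, Bravo, Delta}. Their union is {Jae, Eli, Mae, Dee, Lou, Cal}, which is all 6 items.
Only Bravo contains Eli, so Bravo is forced; the remaining 4 items need at least 2 more groups (each remaining group adds at most 2) — so at least 3 groups are needed, and 3 is optimal.

3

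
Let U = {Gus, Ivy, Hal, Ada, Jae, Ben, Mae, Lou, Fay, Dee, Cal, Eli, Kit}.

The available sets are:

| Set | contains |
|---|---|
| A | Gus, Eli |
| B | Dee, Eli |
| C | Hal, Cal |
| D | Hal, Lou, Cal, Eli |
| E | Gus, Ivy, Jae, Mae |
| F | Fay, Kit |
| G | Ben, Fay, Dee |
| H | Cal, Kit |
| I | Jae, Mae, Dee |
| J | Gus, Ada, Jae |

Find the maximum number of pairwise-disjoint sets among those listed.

4

A, C, F, I are pairwise disjoint (A={Gus,Eli}; C={Hal,Cal}; F={Fay,Kit}; I={Jae,Mae,Dee}).
Every remaining set overlaps one of these, and no 5 of the listed sets are pairwise disjoint, so 4 is the maximum.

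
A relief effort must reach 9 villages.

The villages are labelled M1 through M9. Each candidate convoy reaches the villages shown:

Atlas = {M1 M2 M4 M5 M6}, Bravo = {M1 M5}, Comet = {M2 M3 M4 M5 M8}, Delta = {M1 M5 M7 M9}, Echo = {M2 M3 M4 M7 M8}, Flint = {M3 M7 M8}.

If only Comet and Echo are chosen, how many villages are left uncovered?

3

Union of Comet, Echo = {M2, M3, M4, M5, M7, M8}.
Not covered: M1, M6, M9 — 3 villages.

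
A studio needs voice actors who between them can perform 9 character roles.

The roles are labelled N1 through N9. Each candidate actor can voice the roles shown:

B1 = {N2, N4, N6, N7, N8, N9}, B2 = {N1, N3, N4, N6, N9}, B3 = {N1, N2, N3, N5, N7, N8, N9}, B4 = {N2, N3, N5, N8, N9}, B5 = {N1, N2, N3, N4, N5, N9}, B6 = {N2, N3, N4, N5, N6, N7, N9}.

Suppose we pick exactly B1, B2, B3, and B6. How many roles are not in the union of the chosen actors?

0

Union of B1, B2, B3, B6 = {N1, N2, N3, N4, N5, N6, N7, N8, N9} — that's every role, so 0 are uncovered.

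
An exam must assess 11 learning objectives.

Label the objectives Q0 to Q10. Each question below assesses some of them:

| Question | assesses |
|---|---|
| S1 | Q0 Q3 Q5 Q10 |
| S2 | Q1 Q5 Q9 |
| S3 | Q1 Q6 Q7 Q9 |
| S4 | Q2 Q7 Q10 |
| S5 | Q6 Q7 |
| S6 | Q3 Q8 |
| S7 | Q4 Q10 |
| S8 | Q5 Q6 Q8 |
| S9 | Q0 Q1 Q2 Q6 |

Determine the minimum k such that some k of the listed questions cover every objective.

Take {S1, S2, S4, S7, S8}. Their union is {Q0, Q1, Q2, Q3, Q4, Q5, Q6, Q7, Q8, Q9, Q10}, which is all 11 objectives.
No 4 of the 9 questions cover everything (all 126 combinations miss at least one objective), so 5 is optimal.

5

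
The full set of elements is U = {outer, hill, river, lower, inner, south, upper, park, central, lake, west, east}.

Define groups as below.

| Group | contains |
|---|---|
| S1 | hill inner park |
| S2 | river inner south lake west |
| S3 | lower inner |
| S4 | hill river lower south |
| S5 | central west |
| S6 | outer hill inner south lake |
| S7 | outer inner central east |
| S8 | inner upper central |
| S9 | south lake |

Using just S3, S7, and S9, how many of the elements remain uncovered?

Union of S3, S7, S9 = {outer, lower, inner, south, central, lake, east}.
Not covered: hill, river, upper, park, west — 5 elements.

5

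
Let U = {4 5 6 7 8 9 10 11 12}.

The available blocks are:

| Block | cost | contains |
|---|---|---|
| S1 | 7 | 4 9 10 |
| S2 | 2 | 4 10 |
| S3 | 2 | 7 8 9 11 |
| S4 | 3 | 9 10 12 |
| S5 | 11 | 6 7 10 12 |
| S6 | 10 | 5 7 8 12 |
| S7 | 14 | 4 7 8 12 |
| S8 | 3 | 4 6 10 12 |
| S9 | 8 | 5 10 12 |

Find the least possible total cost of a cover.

S3, S8, S9 together cover every element (S3 ∪ S8 ∪ S9 = {4, 5, 6, 7, 8, 9, 10, 11, 12}); total cost 2 + 3 + 8 = 13.
No covering selection has total cost below 13.

13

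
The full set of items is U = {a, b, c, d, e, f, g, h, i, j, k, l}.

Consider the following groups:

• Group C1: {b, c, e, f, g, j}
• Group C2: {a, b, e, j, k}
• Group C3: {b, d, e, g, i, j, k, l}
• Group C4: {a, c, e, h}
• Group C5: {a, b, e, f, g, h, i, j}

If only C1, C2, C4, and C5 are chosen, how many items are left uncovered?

Union of C1, C2, C4, C5 = {a, b, c, e, f, g, h, i, j, k}.
Not covered: d, l — 2 items.

2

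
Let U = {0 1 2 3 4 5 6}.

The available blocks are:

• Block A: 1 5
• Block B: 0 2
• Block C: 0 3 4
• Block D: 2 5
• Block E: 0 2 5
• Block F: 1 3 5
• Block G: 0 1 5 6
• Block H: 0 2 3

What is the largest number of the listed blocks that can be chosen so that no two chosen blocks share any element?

2

A, B are pairwise disjoint (A={1,5}; B={0,2}).
Every remaining block overlaps one of these, and no 3 of the listed blocks are pairwise disjoint, so 2 is the maximum.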